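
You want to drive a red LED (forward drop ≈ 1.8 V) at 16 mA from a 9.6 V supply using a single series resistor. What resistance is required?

R ≈ 0.49 kΩ

The resistor drops V_S − V_D = 9.6 − 1.8 = 7.8 V at 16 mA.
R = 7.8 V / 16 mA = 0.487 kΩ.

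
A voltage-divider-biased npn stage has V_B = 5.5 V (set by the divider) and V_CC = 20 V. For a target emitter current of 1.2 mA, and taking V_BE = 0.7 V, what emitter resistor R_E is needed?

V_E = V_B − V_BE = 5.5 − 0.7 = 4.8 V.
R_E = V_E / I_E = 4.8 / 1.2 = 4 kΩ.

R_E ≈ 4 kΩ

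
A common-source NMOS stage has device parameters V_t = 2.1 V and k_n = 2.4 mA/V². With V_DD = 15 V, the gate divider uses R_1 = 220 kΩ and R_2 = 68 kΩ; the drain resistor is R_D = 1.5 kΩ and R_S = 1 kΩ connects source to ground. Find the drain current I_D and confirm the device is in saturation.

I_D ≈ 0.69 mA

V_G = V_DD·R_2/(R_1+R_2) = 15×68/288 = 3.54 V.
Assume saturation: I_D = (k_n/2)(V_GS − V_t)² with V_GS = V_G − I_D·R_S = 3.54 − 1·I_D.
Substituting gives 1.2·I_D² − 4.46·I_D + 2.49 = 0, with roots I_D = 0.686 or 3.03 mA.
The root I_D = 3.03 mA gives V_GS = 0.511 V ≤ V_t, so take I_D = 0.686 mA.
Then V_GS = 2.86 V and V_DS = V_DD − I_D(R_D+R_S) = 15 − 0.686×2.5 = 13.3 V.
Saturation requires V_DS ≥ V_GS − V_t = 0.756 V; 13.3 ≥ 0.756 ✓.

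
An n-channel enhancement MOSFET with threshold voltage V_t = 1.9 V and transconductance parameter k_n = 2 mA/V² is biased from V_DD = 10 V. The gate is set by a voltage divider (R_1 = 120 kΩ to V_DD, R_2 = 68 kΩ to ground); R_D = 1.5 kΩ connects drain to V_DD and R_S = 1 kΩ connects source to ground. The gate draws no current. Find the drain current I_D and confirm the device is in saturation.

V_G = V_DD·R_2/(R_1+R_2) = 10×68/188 = 3.62 V.
Assume saturation: I_D = (k_n/2)(V_GS − V_t)² with V_GS = V_G − I_D·R_S = 3.62 − 1·I_D.
Substituting gives 1·I_D² − 4.43·I_D + 2.95 = 0, with roots I_D = 0.815 or 3.62 mA.
The root I_D = 3.62 mA gives V_GS = -0.00251 V ≤ V_t, so take I_D = 0.815 mA.
Then V_GS = 2.8 V and V_DS = V_DD − I_D(R_D+R_S) = 10 − 0.815×2.5 = 7.96 V.
Saturation requires V_DS ≥ V_GS − V_t = 0.903 V; 7.96 ≥ 0.903 ✓.

I_D ≈ 0.81 mA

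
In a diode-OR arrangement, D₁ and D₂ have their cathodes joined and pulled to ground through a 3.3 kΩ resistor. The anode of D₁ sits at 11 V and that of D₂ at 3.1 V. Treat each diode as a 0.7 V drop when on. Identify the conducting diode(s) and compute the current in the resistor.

Only D₁ conducts; I_R ≈ 3.1 mA

Assume both conduct. Then node N would need to be at both 11−0.7 = 10.3 V and 3.1−0.7 = 2.4 V, which is impossible.
Assume only D₁ conducts: V_N = 11 − 0.7 = 10.3 V, so I_R = 10.3/3.3 = 3.12 mA.
Check D₂: its anode-to-cathode voltage is 3.1 − 10.3 = -7.2 V < 0.7 V, so it is off. The assumption is consistent.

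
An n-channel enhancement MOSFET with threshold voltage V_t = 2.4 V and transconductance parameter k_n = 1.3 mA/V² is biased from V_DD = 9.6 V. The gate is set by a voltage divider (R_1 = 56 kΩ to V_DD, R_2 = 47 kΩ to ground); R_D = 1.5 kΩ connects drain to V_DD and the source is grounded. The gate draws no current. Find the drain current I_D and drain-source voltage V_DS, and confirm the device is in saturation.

V_G = V_DD·R_2/(R_1+R_2) = 9.6×47/103 = 4.38 V. With the source grounded, V_GS = V_G = 4.38 V.
Assume saturation: I_D = (k_n/2)(V_GS − V_t)² = (1.3/2)×(4.38 − 2.4)² = 0.65×1.98² = 2.55 mA.
V_DS = V_DD − I_D·R_D = 9.6 − 2.55×1.5 = 5.78 V.
Saturation requires V_DS ≥ V_GS − V_t = 1.98 V; 5.78 ≥ 1.98 ✓.

I_D ≈ 2.5 mA, V_DS ≈ 5.8 V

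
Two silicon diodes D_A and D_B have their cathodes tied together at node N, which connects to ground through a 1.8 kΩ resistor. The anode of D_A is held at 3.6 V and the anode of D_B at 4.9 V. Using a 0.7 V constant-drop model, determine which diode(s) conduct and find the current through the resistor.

Assume both conduct. Then node N would need to be at both 3.6−0.7 = 2.9 V and 4.9−0.7 = 4.2 V, which is impossible.
Assume only D_B conducts: V_N = 4.9 − 0.7 = 4.2 V, so I_R = 4.2/1.8 = 2.33 mA.
Check D_A: its anode-to-cathode voltage is 3.6 − 4.2 = -0.6 V < 0.7 V, so it is off. The assumption is consistent.

Only D_B conducts; I_R ≈ 2.3 mA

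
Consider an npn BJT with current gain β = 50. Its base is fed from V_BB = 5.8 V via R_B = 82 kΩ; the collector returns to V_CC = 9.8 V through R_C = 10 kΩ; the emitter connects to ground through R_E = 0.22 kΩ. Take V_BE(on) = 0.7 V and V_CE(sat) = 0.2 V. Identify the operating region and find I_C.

saturation; I_C ≈ 0.94 mA

Assume active: I_B = (5.8 − 0.7)/(82 + 51×0.22) = 0.0547 mA, I_C = β·I_B = 2.74 mA.
Then V_CE = 9.8 − 2.74×10 − 2.79×0.22 = -18.2 V < 0.2 V — the active assumption fails.
Re-solve with V_CE = 0.2 V. KCL at the emitter: V_E/R_E = (V_BB−0.7−V_E)/R_B + (V_CC−0.2−V_E)/R_C, giving V_E = 0.219 V.
I_C = (V_CC − 0.2 − V_E)/R_C = (9.6 − 0.219)/10 = 0.938 mA.
Check: I_B = (5.1 − 0.219)/82 = 0.0595 mA, and β·I_B = 2.98 mA > I_C, confirming saturation.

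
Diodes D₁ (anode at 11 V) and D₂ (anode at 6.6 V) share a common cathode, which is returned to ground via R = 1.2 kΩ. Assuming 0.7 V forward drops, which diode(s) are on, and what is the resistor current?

Assume both conduct. Then node N would need to be at both 11−0.7 = 10.3 V and 6.6−0.7 = 5.9 V, which is impossible.
Assume only D₁ conducts: V_N = 11 − 0.7 = 10.3 V, so I_R = 10.3/1.2 = 8.58 mA.
Check D₂: its anode-to-cathode voltage is 6.6 − 10.3 = -3.7 V < 0.7 V, so it is off. The assumption is consistent.

Only D₁ conducts; I_R ≈ 8.6 mA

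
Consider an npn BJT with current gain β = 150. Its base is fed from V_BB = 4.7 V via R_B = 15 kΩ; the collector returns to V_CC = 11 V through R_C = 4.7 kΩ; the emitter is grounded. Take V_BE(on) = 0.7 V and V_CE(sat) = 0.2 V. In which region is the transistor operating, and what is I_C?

Assume active: I_B = (4.7 − 0.7)/15 = 0.267 mA, giving I_C = β·I_B = 40 mA.
But then V_CE = 11 − 40×4.7 = -177 V < V_CE(sat) = 0.2 V — impossible in the active region.
So the transistor is saturated. With V_CE = 0.2 V, I_C = (V_CC − 0.2)/R_C = 10.8/4.7 = 2.3 mA.
Check: β·I_B = 40 mA > I_C = 2.3 mA, confirming saturation.

saturation; I_C ≈ 2.3 mA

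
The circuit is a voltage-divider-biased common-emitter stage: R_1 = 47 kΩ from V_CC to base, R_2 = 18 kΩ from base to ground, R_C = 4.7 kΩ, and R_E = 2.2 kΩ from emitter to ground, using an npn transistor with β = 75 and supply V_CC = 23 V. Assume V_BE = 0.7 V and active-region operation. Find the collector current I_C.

I_C ≈ 2.4 mA

Thevenize the base divider: V_Th = V_CC·R_2/(R_1+R_2) = 23×18/65 = 6.37 V, R_Th = R_1‖R_2 = 13 kΩ.
Base-emitter loop: V_Th = I_B·R_Th + V_BE + (β+1)I_B·R_E, so I_B = (6.37 − 0.7) / (13 + 76×2.2) = 0.0315 mA.
I_C = β·I_B = 75×0.0315 = 2.36 mA, and I_E = (β+1)I_B = 2.39 mA.
V_CE = V_CC − I_C·R_C − I_E·R_E = 23 − 2.36×4.7 − 2.39×2.2 = 6.65 V.
V_CE = 6.65 V > 0.2 V confirms active-region operation.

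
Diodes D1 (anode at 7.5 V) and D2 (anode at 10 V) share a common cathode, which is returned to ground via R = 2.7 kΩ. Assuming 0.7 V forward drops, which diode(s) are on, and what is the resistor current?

Only D2 conducts; I_R ≈ 3.4 mA

Assume both conduct. Then node N would need to be at both 7.5−0.7 = 6.8 V and 10−0.7 = 9.3 V, which is impossible.
Assume only D2 conducts: V_N = 10 − 0.7 = 9.3 V, so I_R = 9.3/2.7 = 3.44 mA.
Check D1: its anode-to-cathode voltage is 7.5 − 9.3 = -1.8 V < 0.7 V, so it is off. The assumption is consistent.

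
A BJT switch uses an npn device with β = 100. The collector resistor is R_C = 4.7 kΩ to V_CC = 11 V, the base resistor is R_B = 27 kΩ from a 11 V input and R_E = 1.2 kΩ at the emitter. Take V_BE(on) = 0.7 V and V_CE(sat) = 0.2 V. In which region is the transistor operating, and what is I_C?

Assume active: I_B = (11 − 0.7)/(27 + 101×1.2) = 0.0695 mA, I_C = β·I_B = 6.95 mA.
Then V_CE = 11 − 6.95×4.7 − 7.02×1.2 = -30.1 V < 0.2 V — the active assumption fails.
Re-solve with V_CE = 0.2 V. KCL at the emitter: V_E/R_E = (V_BB−0.7−V_E)/R_B + (V_CC−0.2−V_E)/R_C, giving V_E = 2.47 V.
I_C = (V_CC − 0.2 − V_E)/R_C = (10.8 − 2.47)/4.7 = 1.77 mA.
Check: I_B = (10.3 − 2.47)/27 = 0.29 mA, and β·I_B = 29 mA > I_C, confirming saturation.

saturation; I_C ≈ 1.8 mA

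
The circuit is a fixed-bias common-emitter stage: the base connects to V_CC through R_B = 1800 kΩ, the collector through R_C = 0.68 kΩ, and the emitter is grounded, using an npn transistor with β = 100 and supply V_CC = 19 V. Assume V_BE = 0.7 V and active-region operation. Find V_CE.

V_CE ≈ 18 V

Base loop: V_CC = I_B·R_B + V_BE, so I_B = (19 − 0.7)/1800 kΩ = 0.0102 mA.
In the active region I_C = β·I_B = 100 × 0.0102 = 1.02 mA.
Collector loop: V_CE = V_CC − I_C·R_C = 19 − 1.02×0.68 = 18.3 V.
Since V_CE = 18.3 V > V_CE(sat) ≈ 0.2 V, the transistor is in the active region as assumed.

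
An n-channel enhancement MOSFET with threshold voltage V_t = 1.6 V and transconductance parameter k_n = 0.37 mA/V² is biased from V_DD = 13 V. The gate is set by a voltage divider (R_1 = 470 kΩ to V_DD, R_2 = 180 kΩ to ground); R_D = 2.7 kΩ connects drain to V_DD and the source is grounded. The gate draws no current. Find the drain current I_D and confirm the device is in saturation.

I_D ≈ 0.74 mA

V_G = V_DD·R_2/(R_1+R_2) = 13×180/650 = 3.6 V. With the source grounded, V_GS = V_G = 3.6 V.
Assume saturation: I_D = (k_n/2)(V_GS − V_t)² = (0.37/2)×(3.6 − 1.6)² = 0.185×2² = 0.74 mA.
V_DS = V_DD − I_D·R_D = 13 − 0.74×2.7 = 11 V.
Saturation requires V_DS ≥ V_GS − V_t = 2 V; 11 ≥ 2 ✓.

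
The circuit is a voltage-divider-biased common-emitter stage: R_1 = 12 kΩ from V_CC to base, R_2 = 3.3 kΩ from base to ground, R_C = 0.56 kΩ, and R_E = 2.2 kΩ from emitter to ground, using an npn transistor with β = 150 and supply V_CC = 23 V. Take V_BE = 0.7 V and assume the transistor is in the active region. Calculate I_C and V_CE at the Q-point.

Thevenize the base divider: V_Th = V_CC·R_2/(R_1+R_2) = 23×3.3/15.3 = 4.96 V, R_Th = R_1‖R_2 = 2.59 kΩ.
Base-emitter loop: V_Th = I_B·R_Th + V_BE + (β+1)I_B·R_E, so I_B = (4.96 − 0.7) / (2.59 + 151×2.2) = 0.0127 mA.
I_C = β·I_B = 150×0.0127 = 1.91 mA, and I_E = (β+1)I_B = 1.92 mA.
V_CE = V_CC − I_C·R_C − I_E·R_E = 23 − 1.91×0.56 − 1.92×2.2 = 17.7 V.
V_CE = 17.7 V > 0.2 V confirms active-region operation.

I_C ≈ 1.9 mA, V_CE ≈ 18 V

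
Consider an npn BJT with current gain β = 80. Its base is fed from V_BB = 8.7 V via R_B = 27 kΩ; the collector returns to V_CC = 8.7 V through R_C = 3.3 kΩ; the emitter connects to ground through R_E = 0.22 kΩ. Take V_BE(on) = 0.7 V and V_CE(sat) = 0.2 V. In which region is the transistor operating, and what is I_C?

Assume active: I_B = (8.7 − 0.7)/(27 + 81×0.22) = 0.178 mA, I_C = β·I_B = 14.3 mA.
Then V_CE = 8.7 − 14.3×3.3 − 14.5×0.22 = -41.6 V < 0.2 V — the active assumption fails.
Re-solve with V_CE = 0.2 V. KCL at the emitter: V_E/R_E = (V_BB−0.7−V_E)/R_B + (V_CC−0.2−V_E)/R_C, giving V_E = 0.588 V.
I_C = (V_CC − 0.2 − V_E)/R_C = (8.5 − 0.588)/3.3 = 2.4 mA.
Check: I_B = (8 − 0.588)/27 = 0.275 mA, and β·I_B = 22 mA > I_C, confirming saturation.

saturation; I_C ≈ 2.4 mA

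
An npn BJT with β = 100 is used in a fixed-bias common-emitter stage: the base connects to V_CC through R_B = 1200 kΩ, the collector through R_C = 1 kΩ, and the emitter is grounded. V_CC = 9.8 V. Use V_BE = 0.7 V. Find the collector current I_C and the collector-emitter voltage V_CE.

I_C ≈ 0.76 mA, V_CE ≈ 9 V

Base loop: V_CC = I_B·R_B + V_BE, so I_B = (9.8 − 0.7)/1200 kΩ = 0.00758 mA.
In the active region I_C = β·I_B = 100 × 0.00758 = 0.758 mA.
Collector loop: V_CE = V_CC − I_C·R_C = 9.8 − 0.758×1 = 9.04 V.
Since V_CE = 9.04 V > V_CE(sat) ≈ 0.2 V, the transistor is in the active region as assumed.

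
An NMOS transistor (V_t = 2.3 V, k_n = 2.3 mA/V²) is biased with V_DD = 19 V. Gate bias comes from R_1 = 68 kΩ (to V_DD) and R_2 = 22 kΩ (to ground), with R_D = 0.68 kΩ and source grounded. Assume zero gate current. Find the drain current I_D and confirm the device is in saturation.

I_D ≈ 6.3 mA

V_G = V_DD·R_2/(R_1+R_2) = 19×22/90 = 4.64 V. With the source grounded, V_GS = V_G = 4.64 V.
Assume saturation: I_D = (k_n/2)(V_GS − V_t)² = (2.3/2)×(4.64 − 2.3)² = 1.15×2.34² = 6.32 mA.
V_DS = V_DD − I_D·R_D = 19 − 6.32×0.68 = 14.7 V.
Saturation requires V_DS ≥ V_GS − V_t = 2.34 V; 14.7 ≥ 2.34 ✓.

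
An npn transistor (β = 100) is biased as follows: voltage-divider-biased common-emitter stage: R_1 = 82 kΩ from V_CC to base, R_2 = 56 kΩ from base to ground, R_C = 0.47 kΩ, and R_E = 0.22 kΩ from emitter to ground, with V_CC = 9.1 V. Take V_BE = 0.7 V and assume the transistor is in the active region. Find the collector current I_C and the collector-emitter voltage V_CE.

I_C ≈ 5.4 mA, V_CE ≈ 5.4 V

Thevenize the base divider: V_Th = V_CC·R_2/(R_1+R_2) = 9.1×56/138 = 3.69 V, R_Th = R_1‖R_2 = 33.3 kΩ.
Base-emitter loop: V_Th = I_B·R_Th + V_BE + (β+1)I_B·R_E, so I_B = (3.69 − 0.7) / (33.3 + 101×0.22) = 0.0539 mA.
I_C = β·I_B = 100×0.0539 = 5.39 mA, and I_E = (β+1)I_B = 5.45 mA.
V_CE = V_CC − I_C·R_C − I_E·R_E = 9.1 − 5.39×0.47 − 5.45×0.22 = 5.37 V.
V_CE = 5.37 V > 0.2 V confirms active-region operation.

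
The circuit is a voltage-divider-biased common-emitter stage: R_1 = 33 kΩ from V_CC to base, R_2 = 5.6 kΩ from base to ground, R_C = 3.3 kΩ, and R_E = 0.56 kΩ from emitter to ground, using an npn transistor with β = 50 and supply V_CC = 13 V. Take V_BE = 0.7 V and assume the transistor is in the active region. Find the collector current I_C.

I_C ≈ 1.8 mA

Thevenize the base divider: V_Th = V_CC·R_2/(R_1+R_2) = 13×5.6/38.6 = 1.89 V, R_Th = R_1‖R_2 = 4.79 kΩ.
Base-emitter loop: V_Th = I_B·R_Th + V_BE + (β+1)I_B·R_E, so I_B = (1.89 − 0.7) / (4.79 + 51×0.56) = 0.0356 mA.
I_C = β·I_B = 50×0.0356 = 1.78 mA, and I_E = (β+1)I_B = 1.81 mA.
V_CE = V_CC − I_C·R_C − I_E·R_E = 13 − 1.78×3.3 − 1.81×0.56 = 6.12 V.
V_CE = 6.12 V > 0.2 V confirms active-region operation.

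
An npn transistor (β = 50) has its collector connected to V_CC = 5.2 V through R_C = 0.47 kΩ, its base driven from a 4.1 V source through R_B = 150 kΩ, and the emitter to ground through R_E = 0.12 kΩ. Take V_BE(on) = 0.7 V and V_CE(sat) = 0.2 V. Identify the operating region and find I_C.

Assume active. Base-emitter loop: I_B = (V_BB − V_BE)/(R_B + (β+1)R_E) = (4.1 − 0.7)/(150 + 51×0.12) = 0.0218 mA.
I_C = β·I_B = 50×0.0218 = 1.09 mA.
V_CE = V_CC − I_C·R_C − I_E·R_E = 5.2 − 1.09×0.47 − 1.11×0.12 = 4.55 V > V_CE(sat), so the active-region assumption holds.

active; I_C ≈ 1.1 mA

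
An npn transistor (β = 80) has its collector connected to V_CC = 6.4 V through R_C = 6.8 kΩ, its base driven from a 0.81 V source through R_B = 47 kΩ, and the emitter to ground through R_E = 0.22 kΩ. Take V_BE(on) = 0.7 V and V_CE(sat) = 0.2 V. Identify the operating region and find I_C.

active; I_C ≈ 0.14 mA

Assume active. Base-emitter loop: I_B = (V_BB − V_BE)/(R_B + (β+1)R_E) = (0.81 − 0.7)/(47 + 81×0.22) = 0.0017 mA.
I_C = β·I_B = 80×0.0017 = 0.136 mA.
V_CE = V_CC − I_C·R_C − I_E·R_E = 6.4 − 0.136×6.8 − 0.137×0.22 = 5.45 V > V_CE(sat), so the active-region assumption holds.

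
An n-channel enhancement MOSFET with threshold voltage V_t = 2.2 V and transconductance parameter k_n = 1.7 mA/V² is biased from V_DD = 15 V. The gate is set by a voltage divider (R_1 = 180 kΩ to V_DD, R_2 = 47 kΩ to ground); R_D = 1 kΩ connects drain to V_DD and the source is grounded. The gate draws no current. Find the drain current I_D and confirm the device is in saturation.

I_D ≈ 0.7 mA

V_G = V_DD·R_2/(R_1+R_2) = 15×47/227 = 3.11 V. With the source grounded, V_GS = V_G = 3.11 V.
Assume saturation: I_D = (k_n/2)(V_GS − V_t)² = (1.7/2)×(3.11 − 2.2)² = 0.85×0.906² = 0.697 mA.
V_DS = V_DD − I_D·R_D = 15 − 0.697×1 = 14.3 V.
Saturation requires V_DS ≥ V_GS − V_t = 0.906 V; 14.3 ≥ 0.906 ✓.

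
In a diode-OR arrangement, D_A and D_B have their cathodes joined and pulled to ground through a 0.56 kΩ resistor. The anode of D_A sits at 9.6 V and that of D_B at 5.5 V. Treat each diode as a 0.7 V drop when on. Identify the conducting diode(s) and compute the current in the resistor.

Assume both conduct. Then node N would need to be at both 9.6−0.7 = 8.9 V and 5.5−0.7 = 4.8 V, which is impossible.
Assume only D_A conducts: V_N = 9.6 − 0.7 = 8.9 V, so I_R = 8.9/0.56 = 15.9 mA.
Check D_B: its anode-to-cathode voltage is 5.5 − 8.9 = -3.4 V < 0.7 V, so it is off. The assumption is consistent.

Only D_A conducts; I_R ≈ 16 mA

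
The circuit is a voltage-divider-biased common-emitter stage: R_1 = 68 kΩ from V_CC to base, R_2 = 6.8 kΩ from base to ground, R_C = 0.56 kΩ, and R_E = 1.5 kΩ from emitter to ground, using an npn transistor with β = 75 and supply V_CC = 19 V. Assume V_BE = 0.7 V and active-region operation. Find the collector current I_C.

I_C ≈ 0.64 mA

Thevenize the base divider: V_Th = V_CC·R_2/(R_1+R_2) = 19×6.8/74.8 = 1.73 V, R_Th = R_1‖R_2 = 6.18 kΩ.
Base-emitter loop: V_Th = I_B·R_Th + V_BE + (β+1)I_B·R_E, so I_B = (1.73 − 0.7) / (6.18 + 76×1.5) = 0.00855 mA.
I_C = β·I_B = 75×0.00855 = 0.641 mA, and I_E = (β+1)I_B = 0.65 mA.
V_CE = V_CC − I_C·R_C − I_E·R_E = 19 − 0.641×0.56 − 0.65×1.5 = 17.7 V.
V_CE = 17.7 V > 0.2 V confirms active-region operation.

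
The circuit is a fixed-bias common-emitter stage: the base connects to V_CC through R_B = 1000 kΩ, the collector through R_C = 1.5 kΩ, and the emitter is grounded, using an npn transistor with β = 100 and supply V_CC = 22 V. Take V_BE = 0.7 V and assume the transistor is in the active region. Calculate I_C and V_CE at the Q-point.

Base loop: V_CC = I_B·R_B + V_BE, so I_B = (22 − 0.7)/1000 kΩ = 0.0213 mA.
In the active region I_C = β·I_B = 100 × 0.0213 = 2.13 mA.
Collector loop: V_CE = V_CC − I_C·R_C = 22 − 2.13×1.5 = 18.8 V.
Since V_CE = 18.8 V > V_CE(sat) ≈ 0.2 V, the transistor is in the active region as assumed.

I_C ≈ 2.1 mA, V_CE ≈ 19 V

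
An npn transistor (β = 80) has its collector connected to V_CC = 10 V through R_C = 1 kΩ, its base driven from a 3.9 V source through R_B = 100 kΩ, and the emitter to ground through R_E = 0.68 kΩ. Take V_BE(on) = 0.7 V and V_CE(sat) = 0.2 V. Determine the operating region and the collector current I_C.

active; I_C ≈ 1.7 mA

Assume active. Base-emitter loop: I_B = (V_BB − V_BE)/(R_B + (β+1)R_E) = (3.9 − 0.7)/(100 + 81×0.68) = 0.0206 mA.
I_C = β·I_B = 80×0.0206 = 1.65 mA.
V_CE = V_CC − I_C·R_C − I_E·R_E = 10 − 1.65×1 − 1.67×0.68 = 7.21 V > V_CE(sat), so the active-region assumption holds.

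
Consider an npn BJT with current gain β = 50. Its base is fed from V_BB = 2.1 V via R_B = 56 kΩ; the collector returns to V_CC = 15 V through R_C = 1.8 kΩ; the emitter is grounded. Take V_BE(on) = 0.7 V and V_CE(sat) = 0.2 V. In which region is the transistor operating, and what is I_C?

active; I_C ≈ 1.2 mA

Assume active. Base-emitter loop: I_B = (V_BB − V_BE)/R_B = (2.1 − 0.7)/56 = 0.025 mA.
I_C = β·I_B = 50×0.025 = 1.25 mA.
V_CE = V_CC − I_C·R_C = 15 − 1.25×1.8 = 12.8 V > V_CE(sat), so the active-region assumption holds.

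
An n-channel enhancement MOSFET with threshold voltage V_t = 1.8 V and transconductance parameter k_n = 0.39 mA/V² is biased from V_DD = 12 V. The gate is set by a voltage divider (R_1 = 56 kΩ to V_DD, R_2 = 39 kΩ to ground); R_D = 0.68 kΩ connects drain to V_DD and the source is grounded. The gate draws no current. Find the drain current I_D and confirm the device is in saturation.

I_D ≈ 1.9 mA

V_G = V_DD·R_2/(R_1+R_2) = 12×39/95 = 4.93 V. With the source grounded, V_GS = V_G = 4.93 V.
Assume saturation: I_D = (k_n/2)(V_GS − V_t)² = (0.39/2)×(4.93 − 1.8)² = 0.195×3.13² = 1.91 mA.
V_DS = V_DD − I_D·R_D = 12 − 1.91×0.68 = 10.7 V.
Saturation requires V_DS ≥ V_GS − V_t = 3.13 V; 10.7 ≥ 3.13 ✓.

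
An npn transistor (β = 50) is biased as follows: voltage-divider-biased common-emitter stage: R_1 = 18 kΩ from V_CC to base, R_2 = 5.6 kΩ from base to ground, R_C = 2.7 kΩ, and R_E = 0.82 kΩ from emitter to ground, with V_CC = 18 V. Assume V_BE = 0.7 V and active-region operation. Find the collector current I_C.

I_C ≈ 3.9 mA

Thevenize the base divider: V_Th = V_CC·R_2/(R_1+R_2) = 18×5.6/23.6 = 4.27 V, R_Th = R_1‖R_2 = 4.27 kΩ.
Base-emitter loop: V_Th = I_B·R_Th + V_BE + (β+1)I_B·R_E, so I_B = (4.27 − 0.7) / (4.27 + 51×0.82) = 0.0775 mA.
I_C = β·I_B = 50×0.0775 = 3.87 mA, and I_E = (β+1)I_B = 3.95 mA.
V_CE = V_CC − I_C·R_C − I_E·R_E = 18 − 3.87×2.7 − 3.95×0.82 = 4.3 V.
V_CE = 4.3 V > 0.2 V confirms active-region operation.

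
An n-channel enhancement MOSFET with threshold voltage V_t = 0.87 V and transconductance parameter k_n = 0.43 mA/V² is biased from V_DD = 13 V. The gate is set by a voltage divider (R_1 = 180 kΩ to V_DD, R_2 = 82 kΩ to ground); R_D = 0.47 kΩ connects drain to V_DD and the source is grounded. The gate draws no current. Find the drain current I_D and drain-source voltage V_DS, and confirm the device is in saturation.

V_G = V_DD·R_2/(R_1+R_2) = 13×82/262 = 4.07 V. With the source grounded, V_GS = V_G = 4.07 V.
Assume saturation: I_D = (k_n/2)(V_GS − V_t)² = (0.43/2)×(4.07 − 0.87)² = 0.215×3.2² = 2.2 mA.
V_DS = V_DD − I_D·R_D = 13 − 2.2×0.47 = 12 V.
Saturation requires V_DS ≥ V_GS − V_t = 3.2 V; 12 ≥ 3.2 ✓.

I_D ≈ 2.2 mA, V_DS ≈ 12 V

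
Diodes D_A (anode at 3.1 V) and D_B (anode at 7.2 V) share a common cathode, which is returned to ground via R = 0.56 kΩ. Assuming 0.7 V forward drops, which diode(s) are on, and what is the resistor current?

Assume both conduct. Then node N would need to be at both 3.1−0.7 = 2.4 V and 7.2−0.7 = 6.5 V, which is impossible.
Assume only D_B conducts: V_N = 7.2 − 0.7 = 6.5 V, so I_R = 6.5/0.56 = 11.6 mA.
Check D_A: its anode-to-cathode voltage is 3.1 − 6.5 = -3.4 V < 0.7 V, so it is off. The assumption is consistent.

Only D_B conducts; I_R ≈ 12 mA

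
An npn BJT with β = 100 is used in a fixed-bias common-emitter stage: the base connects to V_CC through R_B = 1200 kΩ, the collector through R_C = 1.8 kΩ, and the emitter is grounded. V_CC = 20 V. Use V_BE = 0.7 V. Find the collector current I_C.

Base loop: V_CC = I_B·R_B + V_BE, so I_B = (20 − 0.7)/1200 kΩ = 0.0161 mA.
In the active region I_C = β·I_B = 100 × 0.0161 = 1.61 mA.
Collector loop: V_CE = V_CC − I_C·R_C = 20 − 1.61×1.8 = 17.1 V.
Since V_CE = 17.1 V > V_CE(sat) ≈ 0.2 V, the transistor is in the active region as assumed.

I_C ≈ 1.6 mA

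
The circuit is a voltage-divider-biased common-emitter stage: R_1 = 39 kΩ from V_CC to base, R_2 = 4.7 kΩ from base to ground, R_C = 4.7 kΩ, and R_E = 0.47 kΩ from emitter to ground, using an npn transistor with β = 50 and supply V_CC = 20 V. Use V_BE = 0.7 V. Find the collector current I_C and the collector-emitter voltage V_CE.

Thevenize the base divider: V_Th = V_CC·R_2/(R_1+R_2) = 20×4.7/43.7 = 2.15 V, R_Th = R_1‖R_2 = 4.19 kΩ.
Base-emitter loop: V_Th = I_B·R_Th + V_BE + (β+1)I_B·R_E, so I_B = (2.15 − 0.7) / (4.19 + 51×0.47) = 0.0515 mA.
I_C = β·I_B = 50×0.0515 = 2.58 mA, and I_E = (β+1)I_B = 2.63 mA.
V_CE = V_CC − I_C·R_C − I_E·R_E = 20 − 2.58×4.7 − 2.63×0.47 = 6.66 V.
V_CE = 6.66 V > 0.2 V confirms active-region operation.

I_C ≈ 2.6 mA, V_CE ≈ 6.7 V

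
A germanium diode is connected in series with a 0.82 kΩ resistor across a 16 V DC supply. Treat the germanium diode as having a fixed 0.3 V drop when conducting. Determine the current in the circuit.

KVL around the loop: 16 = V_D + I·R = 0.3 + I × 0.82 kΩ.
So I = (16 − 0.3) / 0.82 kΩ = 15.7 / 0.82 = 19.1 mA.

I ≈ 19 mA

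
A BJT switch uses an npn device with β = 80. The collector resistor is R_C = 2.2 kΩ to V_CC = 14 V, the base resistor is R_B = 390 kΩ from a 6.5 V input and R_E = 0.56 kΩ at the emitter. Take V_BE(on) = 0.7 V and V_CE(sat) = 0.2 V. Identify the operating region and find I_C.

active; I_C ≈ 1.1 mA

Assume active. Base-emitter loop: I_B = (V_BB − V_BE)/(R_B + (β+1)R_E) = (6.5 − 0.7)/(390 + 81×0.56) = 0.0133 mA.
I_C = β·I_B = 80×0.0133 = 1.07 mA.
V_CE = V_CC − I_C·R_C − I_E·R_E = 14 − 1.07×2.2 − 1.08×0.56 = 11.1 V > V_CE(sat), so the active-region assumption holds.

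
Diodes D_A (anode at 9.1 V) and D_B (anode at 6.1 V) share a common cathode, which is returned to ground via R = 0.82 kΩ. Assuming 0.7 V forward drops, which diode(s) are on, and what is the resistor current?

Only D_A conducts; I_R ≈ 10 mA

Assume both conduct. Then node N would need to be at both 9.1−0.7 = 8.4 V and 6.1−0.7 = 5.4 V, which is impossible.
Assume only D_A conducts: V_N = 9.1 − 0.7 = 8.4 V, so I_R = 8.4/0.82 = 10.2 mA.
Check D_B: its anode-to-cathode voltage is 6.1 − 8.4 = -2.3 V < 0.7 V, so it is off. The assumption is consistent.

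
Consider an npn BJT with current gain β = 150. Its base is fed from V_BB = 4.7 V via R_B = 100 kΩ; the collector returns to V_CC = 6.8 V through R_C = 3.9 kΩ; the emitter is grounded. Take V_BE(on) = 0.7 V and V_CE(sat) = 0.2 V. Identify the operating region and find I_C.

saturation; I_C ≈ 1.7 mA

Assume active: I_B = (4.7 − 0.7)/100 = 0.04 mA, giving I_C = β·I_B = 6 mA.
But then V_CE = 6.8 − 6×3.9 = -16.6 V < V_CE(sat) = 0.2 V — impossible in the active region.
So the transistor is saturated. With V_CE = 0.2 V, I_C = (V_CC − 0.2)/R_C = 6.6/3.9 = 1.69 mA.
Check: β·I_B = 6 mA > I_C = 1.69 mA, confirming saturation.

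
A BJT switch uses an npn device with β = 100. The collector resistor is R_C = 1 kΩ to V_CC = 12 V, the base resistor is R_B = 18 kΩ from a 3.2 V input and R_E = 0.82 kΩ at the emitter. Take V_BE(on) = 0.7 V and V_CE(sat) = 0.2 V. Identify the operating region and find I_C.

Assume active. Base-emitter loop: I_B = (V_BB − V_BE)/(R_B + (β+1)R_E) = (3.2 − 0.7)/(18 + 101×0.82) = 0.0248 mA.
I_C = β·I_B = 100×0.0248 = 2.48 mA.
V_CE = V_CC − I_C·R_C − I_E·R_E = 12 − 2.48×1 − 2.5×0.82 = 7.47 V > V_CE(sat), so the active-region assumption holds.

active; I_C ≈ 2.5 mA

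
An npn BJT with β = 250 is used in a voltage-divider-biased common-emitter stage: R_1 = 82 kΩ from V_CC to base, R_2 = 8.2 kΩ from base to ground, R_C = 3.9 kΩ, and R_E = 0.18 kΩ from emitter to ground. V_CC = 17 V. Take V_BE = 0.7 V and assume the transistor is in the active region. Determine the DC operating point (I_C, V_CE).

Thevenize the base divider: V_Th = V_CC·R_2/(R_1+R_2) = 17×8.2/90.2 = 1.55 V, R_Th = R_1‖R_2 = 7.45 kΩ.
Base-emitter loop: V_Th = I_B·R_Th + V_BE + (β+1)I_B·R_E, so I_B = (1.55 − 0.7) / (7.45 + 251×0.18) = 0.0161 mA.
I_C = β·I_B = 250×0.0161 = 4.02 mA, and I_E = (β+1)I_B = 4.03 mA.
V_CE = V_CC − I_C·R_C − I_E·R_E = 17 − 4.02×3.9 − 4.03×0.18 = 0.613 V.
V_CE = 0.613 V > 0.2 V confirms active-region operation.

I_C ≈ 4 mA, V_CE ≈ 0.61 V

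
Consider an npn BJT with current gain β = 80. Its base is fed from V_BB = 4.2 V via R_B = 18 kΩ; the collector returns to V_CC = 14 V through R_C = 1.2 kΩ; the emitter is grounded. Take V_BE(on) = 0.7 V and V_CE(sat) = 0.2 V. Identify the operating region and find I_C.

Assume active: I_B = (4.2 − 0.7)/18 = 0.194 mA, giving I_C = β·I_B = 15.6 mA.
But then V_CE = 14 − 15.6×1.2 = -4.67 V < V_CE(sat) = 0.2 V — impossible in the active region.
So the transistor is saturated. With V_CE = 0.2 V, I_C = (V_CC − 0.2)/R_C = 13.8/1.2 = 11.5 mA.
Check: β·I_B = 15.6 mA > I_C = 11.5 mA, confirming saturation.

saturation; I_C ≈ 12 mA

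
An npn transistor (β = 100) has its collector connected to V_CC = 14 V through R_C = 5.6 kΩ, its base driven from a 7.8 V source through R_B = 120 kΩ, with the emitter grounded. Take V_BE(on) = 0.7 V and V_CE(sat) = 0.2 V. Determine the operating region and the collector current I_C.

saturation; I_C ≈ 2.5 mA

Assume active: I_B = (7.8 − 0.7)/120 = 0.0592 mA, giving I_C = β·I_B = 5.92 mA.
But then V_CE = 14 − 5.92×5.6 = -19.1 V < V_CE(sat) = 0.2 V — impossible in the active region.
So the transistor is saturated. With V_CE = 0.2 V, I_C = (V_CC − 0.2)/R_C = 13.8/5.6 = 2.46 mA.
Check: β·I_B = 5.92 mA > I_C = 2.46 mA, confirming saturation.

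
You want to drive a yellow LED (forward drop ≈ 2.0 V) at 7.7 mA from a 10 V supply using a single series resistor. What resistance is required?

The resistor drops V_S − V_D = 10 − 2.0 = 8 V at 7.7 mA.
R = 8 V / 7.7 mA = 1.04 kΩ.

R ≈ 1 kΩ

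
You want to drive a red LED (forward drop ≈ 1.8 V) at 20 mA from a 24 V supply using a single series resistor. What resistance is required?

The resistor drops V_S − V_D = 24 − 1.8 = 22.2 V at 20 mA.
R = 22.2 V / 20 mA = 1.11 kΩ.

R ≈ 1.1 kΩ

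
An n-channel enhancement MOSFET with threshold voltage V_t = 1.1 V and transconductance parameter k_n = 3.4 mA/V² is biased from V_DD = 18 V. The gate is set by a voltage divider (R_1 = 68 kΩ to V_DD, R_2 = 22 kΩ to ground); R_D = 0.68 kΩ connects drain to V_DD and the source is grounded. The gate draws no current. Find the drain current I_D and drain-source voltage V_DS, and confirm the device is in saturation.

V_G = V_DD·R_2/(R_1+R_2) = 18×22/90 = 4.4 V. With the source grounded, V_GS = V_G = 4.4 V.
Assume saturation: I_D = (k_n/2)(V_GS − V_t)² = (3.4/2)×(4.4 − 1.1)² = 1.7×3.3² = 18.5 mA.
V_DS = V_DD − I_D·R_D = 18 − 18.5×0.68 = 5.41 V.
Saturation requires V_DS ≥ V_GS − V_t = 3.3 V; 5.41 ≥ 3.3 ✓.

I_D ≈ 19 mA, V_DS ≈ 5.4 V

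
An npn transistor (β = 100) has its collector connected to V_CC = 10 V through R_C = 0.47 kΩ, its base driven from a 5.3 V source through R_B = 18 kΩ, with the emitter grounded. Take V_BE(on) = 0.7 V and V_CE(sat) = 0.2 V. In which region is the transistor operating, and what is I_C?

saturation; I_C ≈ 21 mA

Assume active: I_B = (5.3 − 0.7)/18 = 0.256 mA, giving I_C = β·I_B = 25.6 mA.
But then V_CE = 10 − 25.6×0.47 = -2.01 V < V_CE(sat) = 0.2 V — impossible in the active region.
So the transistor is saturated. With V_CE = 0.2 V, I_C = (V_CC − 0.2)/R_C = 9.8/0.47 = 20.9 mA.
Check: β·I_B = 25.6 mA > I_C = 20.9 mA, confirming saturation.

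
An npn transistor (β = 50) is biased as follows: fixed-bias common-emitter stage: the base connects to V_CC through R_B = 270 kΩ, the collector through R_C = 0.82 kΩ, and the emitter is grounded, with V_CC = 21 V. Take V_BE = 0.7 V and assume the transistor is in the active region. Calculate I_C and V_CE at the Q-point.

I_C ≈ 3.8 mA, V_CE ≈ 18 V

Base loop: V_CC = I_B·R_B + V_BE, so I_B = (21 − 0.7)/270 kΩ = 0.0752 mA.
In the active region I_C = β·I_B = 50 × 0.0752 = 3.76 mA.
Collector loop: V_CE = V_CC − I_C·R_C = 21 − 3.76×0.82 = 17.9 V.
Since V_CE = 17.9 V > V_CE(sat) ≈ 0.2 V, the transistor is in the active region as assumed.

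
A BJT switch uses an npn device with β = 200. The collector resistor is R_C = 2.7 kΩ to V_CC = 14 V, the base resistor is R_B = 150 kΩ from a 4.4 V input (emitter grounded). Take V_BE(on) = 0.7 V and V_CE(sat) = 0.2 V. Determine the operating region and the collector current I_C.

Assume active. Base-emitter loop: I_B = (V_BB − V_BE)/R_B = (4.4 − 0.7)/150 = 0.0247 mA.
I_C = β·I_B = 200×0.0247 = 4.93 mA.
V_CE = V_CC − I_C·R_C = 14 − 4.93×2.7 = 0.68 V > V_CE(sat), so the active-region assumption holds.

active; I_C ≈ 4.9 mA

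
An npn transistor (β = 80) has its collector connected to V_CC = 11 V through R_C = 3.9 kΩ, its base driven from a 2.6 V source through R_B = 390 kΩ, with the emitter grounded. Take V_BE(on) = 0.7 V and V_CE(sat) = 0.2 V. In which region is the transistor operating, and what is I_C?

active; I_C ≈ 0.39 mA

Assume active. Base-emitter loop: I_B = (V_BB − V_BE)/R_B = (2.6 − 0.7)/390 = 0.00487 mA.
I_C = β·I_B = 80×0.00487 = 0.39 mA.
V_CE = V_CC − I_C·R_C = 11 − 0.39×3.9 = 9.48 V > V_CE(sat), so the active-region assumption holds.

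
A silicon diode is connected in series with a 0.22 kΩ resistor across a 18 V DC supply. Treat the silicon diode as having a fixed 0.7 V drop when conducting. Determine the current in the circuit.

I ≈ 79 mA

KVL around the loop: 18 = V_D + I·R = 0.7 + I × 0.22 kΩ.
So I = (18 − 0.7) / 0.22 kΩ = 17.3 / 0.22 = 78.6 mA.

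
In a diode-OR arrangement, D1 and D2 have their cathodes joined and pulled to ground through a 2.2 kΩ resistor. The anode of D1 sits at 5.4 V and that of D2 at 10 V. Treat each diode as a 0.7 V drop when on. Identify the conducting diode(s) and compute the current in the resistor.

Only D2 conducts; I_R ≈ 4.2 mA

Assume both conduct. Then node N would need to be at both 5.4−0.7 = 4.7 V and 10−0.7 = 9.3 V, which is impossible.
Assume only D2 conducts: V_N = 10 − 0.7 = 9.3 V, so I_R = 9.3/2.2 = 4.23 mA.
Check D1: its anode-to-cathode voltage is 5.4 − 9.3 = -3.9 V < 0.7 V, so it is off. The assumption is consistent.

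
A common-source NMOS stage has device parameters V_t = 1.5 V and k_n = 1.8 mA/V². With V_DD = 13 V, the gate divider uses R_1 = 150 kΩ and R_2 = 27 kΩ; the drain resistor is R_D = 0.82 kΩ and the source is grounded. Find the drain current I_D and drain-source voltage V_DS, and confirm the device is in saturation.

I_D ≈ 0.21 mA, V_DS ≈ 13 V

V_G = V_DD·R_2/(R_1+R_2) = 13×27/177 = 1.98 V. With the source grounded, V_GS = V_G = 1.98 V.
Assume saturation: I_D = (k_n/2)(V_GS − V_t)² = (1.8/2)×(1.98 − 1.5)² = 0.9×0.483² = 0.21 mA.
V_DS = V_DD − I_D·R_D = 13 − 0.21×0.82 = 12.8 V.
Saturation requires V_DS ≥ V_GS − V_t = 0.483 V; 12.8 ≥ 0.483 ✓.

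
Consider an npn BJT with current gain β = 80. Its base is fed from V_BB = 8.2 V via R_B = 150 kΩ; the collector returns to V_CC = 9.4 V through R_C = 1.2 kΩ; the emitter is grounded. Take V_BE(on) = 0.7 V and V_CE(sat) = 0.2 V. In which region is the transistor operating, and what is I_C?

Assume active. Base-emitter loop: I_B = (V_BB − V_BE)/R_B = (8.2 − 0.7)/150 = 0.05 mA.
I_C = β·I_B = 80×0.05 = 4 mA.
V_CE = V_CC − I_C·R_C = 9.4 − 4×1.2 = 4.6 V > V_CE(sat), so the active-region assumption holds.

active; I_C ≈ 4 mA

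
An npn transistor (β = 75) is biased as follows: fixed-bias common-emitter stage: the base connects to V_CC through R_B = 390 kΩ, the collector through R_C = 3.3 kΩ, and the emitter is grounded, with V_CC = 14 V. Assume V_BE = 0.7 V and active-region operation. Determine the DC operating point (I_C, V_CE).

Base loop: V_CC = I_B·R_B + V_BE, so I_B = (14 − 0.7)/390 kΩ = 0.0341 mA.
In the active region I_C = β·I_B = 75 × 0.0341 = 2.56 mA.
Collector loop: V_CE = V_CC − I_C·R_C = 14 − 2.56×3.3 = 5.56 V.
Since V_CE = 5.56 V > V_CE(sat) ≈ 0.2 V, the transistor is in the active region as assumed.

I_C ≈ 2.6 mA, V_CE ≈ 5.6 V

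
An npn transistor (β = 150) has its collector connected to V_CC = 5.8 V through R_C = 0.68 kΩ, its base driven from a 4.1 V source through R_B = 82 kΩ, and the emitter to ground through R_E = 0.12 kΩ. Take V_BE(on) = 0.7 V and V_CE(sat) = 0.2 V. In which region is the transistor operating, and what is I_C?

active; I_C ≈ 5.1 mA

Assume active. Base-emitter loop: I_B = (V_BB − V_BE)/(R_B + (β+1)R_E) = (4.1 − 0.7)/(82 + 151×0.12) = 0.034 mA.
I_C = β·I_B = 150×0.034 = 5.09 mA.
V_CE = V_CC − I_C·R_C − I_E·R_E = 5.8 − 5.09×0.68 − 5.13×0.12 = 1.72 V > V_CE(sat), so the active-region assumption holds.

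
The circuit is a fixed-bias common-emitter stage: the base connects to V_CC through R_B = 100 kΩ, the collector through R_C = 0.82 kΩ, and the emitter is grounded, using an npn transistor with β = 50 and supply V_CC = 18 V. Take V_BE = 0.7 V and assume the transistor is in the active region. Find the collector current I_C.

Base loop: V_CC = I_B·R_B + V_BE, so I_B = (18 − 0.7)/100 kΩ = 0.173 mA.
In the active region I_C = β·I_B = 50 × 0.173 = 8.65 mA.
Collector loop: V_CE = V_CC − I_C·R_C = 18 − 8.65×0.82 = 10.9 V.
Since V_CE = 10.9 V > V_CE(sat) ≈ 0.2 V, the transistor is in the active region as assumed.

I_C ≈ 8.7 mA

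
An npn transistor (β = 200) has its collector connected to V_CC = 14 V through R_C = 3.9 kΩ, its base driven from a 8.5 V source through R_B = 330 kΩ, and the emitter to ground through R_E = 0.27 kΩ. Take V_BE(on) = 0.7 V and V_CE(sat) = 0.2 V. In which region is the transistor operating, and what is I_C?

Assume active: I_B = (8.5 − 0.7)/(330 + 201×0.27) = 0.0203 mA, I_C = β·I_B = 4.06 mA.
Then V_CE = 14 − 4.06×3.9 − 4.08×0.27 = -2.93 V < 0.2 V — the active assumption fails.
Re-solve with V_CE = 0.2 V. KCL at the emitter: V_E/R_E = (V_BB−0.7−V_E)/R_B + (V_CC−0.2−V_E)/R_C, giving V_E = 0.899 V.
I_C = (V_CC − 0.2 − V_E)/R_C = (13.8 − 0.899)/3.9 = 3.31 mA.
Check: I_B = (7.8 − 0.899)/330 = 0.0209 mA, and β·I_B = 4.18 mA > I_C, confirming saturation.

saturation; I_C ≈ 3.3 mA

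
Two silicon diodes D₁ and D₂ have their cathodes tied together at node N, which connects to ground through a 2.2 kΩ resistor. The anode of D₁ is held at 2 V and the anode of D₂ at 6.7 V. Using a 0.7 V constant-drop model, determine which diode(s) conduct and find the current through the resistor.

Only D₂ conducts; I_R ≈ 2.7 mA

Assume both conduct. Then node N would need to be at both 2−0.7 = 1.3 V and 6.7−0.7 = 6 V, which is impossible.
Assume only D₂ conducts: V_N = 6.7 − 0.7 = 6 V, so I_R = 6/2.2 = 2.73 mA.
Check D₁: its anode-to-cathode voltage is 2 − 6 = -4 V < 0.7 V, so it is off. The assumption is consistent.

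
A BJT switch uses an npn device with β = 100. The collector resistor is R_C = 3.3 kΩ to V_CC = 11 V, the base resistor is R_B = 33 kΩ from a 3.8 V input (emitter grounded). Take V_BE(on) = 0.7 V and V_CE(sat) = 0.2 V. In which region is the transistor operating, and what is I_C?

saturation; I_C ≈ 3.3 mA

Assume active: I_B = (3.8 − 0.7)/33 = 0.0939 mA, giving I_C = β·I_B = 9.39 mA.
But then V_CE = 11 − 9.39×3.3 = -20 V < V_CE(sat) = 0.2 V — impossible in the active region.
So the transistor is saturated. With V_CE = 0.2 V, I_C = (V_CC − 0.2)/R_C = 10.8/3.3 = 3.27 mA.
Check: β·I_B = 9.39 mA > I_C = 3.27 mA, confirming saturation.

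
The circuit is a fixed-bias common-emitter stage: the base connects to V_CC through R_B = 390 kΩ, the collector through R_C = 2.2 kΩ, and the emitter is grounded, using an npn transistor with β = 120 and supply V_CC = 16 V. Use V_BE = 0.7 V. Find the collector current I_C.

I_C ≈ 4.7 mA

Base loop: V_CC = I_B·R_B + V_BE, so I_B = (16 − 0.7)/390 kΩ = 0.0392 mA.
In the active region I_C = β·I_B = 120 × 0.0392 = 4.71 mA.
Collector loop: V_CE = V_CC − I_C·R_C = 16 − 4.71×2.2 = 5.64 V.
Since V_CE = 5.64 V > V_CE(sat) ≈ 0.2 V, the transistor is in the active region as assumed.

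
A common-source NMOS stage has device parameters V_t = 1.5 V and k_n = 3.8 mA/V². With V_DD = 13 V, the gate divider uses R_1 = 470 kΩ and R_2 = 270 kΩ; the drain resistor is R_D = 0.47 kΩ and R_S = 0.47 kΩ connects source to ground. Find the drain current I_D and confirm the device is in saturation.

I_D ≈ 3.9 mA

V_G = V_DD·R_2/(R_1+R_2) = 13×270/740 = 4.74 V.
Assume saturation: I_D = (k_n/2)(V_GS − V_t)² with V_GS = V_G − I_D·R_S = 4.74 − 0.47·I_D.
Substituting gives 0.42·I_D² − 6.79·I_D + 20 = 0, with roots I_D = 3.87 or 12.3 mA.
The root I_D = 12.3 mA gives V_GS = -1.05 V ≤ V_t, so take I_D = 3.87 mA.
Then V_GS = 2.93 V and V_DS = V_DD − I_D(R_D+R_S) = 13 − 3.87×0.94 = 9.37 V.
Saturation requires V_DS ≥ V_GS − V_t = 1.43 V; 9.37 ≥ 1.43 ✓.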